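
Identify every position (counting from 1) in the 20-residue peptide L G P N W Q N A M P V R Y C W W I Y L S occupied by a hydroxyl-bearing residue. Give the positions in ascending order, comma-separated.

The –OH-bearing residues are Ser, Thr (aliphatic alcohols), and Tyr (phenol).
Matching residues: Y13, Y18, S20.

13, 18, 20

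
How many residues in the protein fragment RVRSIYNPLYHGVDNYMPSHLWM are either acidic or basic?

Acidic: D, E. Basic: H, K, R.
Acidic residues here: D14 (1).
Basic residues here: R1, R3, H11, H20 (4).
The two groups share no amino acid, so total = 1 + 4 = 5.

5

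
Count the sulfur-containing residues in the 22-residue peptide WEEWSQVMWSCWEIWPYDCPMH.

The sulfur-bearing residues are cysteine (–SH) and methionine (–S–CH₃).
Matching residues: M8, C11, C19, M21.

4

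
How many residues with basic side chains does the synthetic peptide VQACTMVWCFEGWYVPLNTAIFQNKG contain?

1

K, R, and H are the three residues with basic side chains (ε-amine, guanidinium, and imidazole respectively).
Matching residues: K25.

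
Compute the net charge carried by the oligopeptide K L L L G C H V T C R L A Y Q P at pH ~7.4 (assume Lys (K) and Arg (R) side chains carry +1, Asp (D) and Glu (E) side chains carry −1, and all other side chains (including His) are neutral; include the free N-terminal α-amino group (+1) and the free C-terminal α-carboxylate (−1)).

Positive (K, R): K1, R11 → +2.
Negative (D, E): none → −0.
The N-terminus (+1) and C-terminus (−1) cancel.
Net charge = (+2) + (−0) = +2.

+2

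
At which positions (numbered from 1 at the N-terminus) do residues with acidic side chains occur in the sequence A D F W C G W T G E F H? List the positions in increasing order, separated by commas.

Aspartate (D) and glutamate (E) have carboxylic-acid side chains and are the acidic amino acids.
Matching residues: D2, E10.

2, 10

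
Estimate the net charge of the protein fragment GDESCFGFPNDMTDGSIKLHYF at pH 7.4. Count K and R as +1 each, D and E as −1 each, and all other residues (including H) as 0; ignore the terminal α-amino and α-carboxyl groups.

Positive (K, R): K18 → +1.
Negative (D, E): D2, E3, D11, D14 → −4.
Net charge = (+1) + (−4) = −3.

-3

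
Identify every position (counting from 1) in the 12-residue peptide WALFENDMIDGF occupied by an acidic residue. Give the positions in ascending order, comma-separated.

Matching residues: E5, D7, D10.

5, 7, 10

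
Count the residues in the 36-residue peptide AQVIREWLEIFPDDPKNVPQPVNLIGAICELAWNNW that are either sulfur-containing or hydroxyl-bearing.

1

Sulfur-containing: C, M. Hydroxyl-bearing: S, T, Y.
Sulfur-containing residues here: C29 (1).
Hydroxyl-bearing residues here: none (0).
The two groups share no amino acid, so total = 1 + 0 = 1.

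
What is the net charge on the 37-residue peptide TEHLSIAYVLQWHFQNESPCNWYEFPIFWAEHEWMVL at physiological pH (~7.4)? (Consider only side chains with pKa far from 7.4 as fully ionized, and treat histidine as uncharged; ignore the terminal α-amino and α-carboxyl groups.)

-5

At pH ~7.4 the Lys and Arg side chains are protonated (+1), the Asp and Glu side chains are deprotonated (−1), and with His taken as neutral all other side chains carry no charge.
Positive (K, R): none → +0.
Negative (D, E): E2, E17, E24, E31, E33 → −5.
Net charge = (+0) + (−5) = −5.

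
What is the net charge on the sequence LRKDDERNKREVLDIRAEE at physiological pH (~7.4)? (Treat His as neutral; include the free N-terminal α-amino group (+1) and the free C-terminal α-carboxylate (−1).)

The side chains ionized at physiological pH are Lys/Arg (+1) and Asp/Glu (−1); with His treated as neutral, nothing else contributes.
Positive (K, R): R2, K3, R7, K9, R10, R16 → +6.
Negative (D, E): D4, D5, E6, E11, D14, E18, E19 → −7.
The N-terminus (+1) and C-terminus (−1) cancel.
Net charge = (+6) + (−7) = −1.

-1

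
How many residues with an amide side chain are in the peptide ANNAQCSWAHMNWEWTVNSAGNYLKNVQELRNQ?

Asparagine (N) and glutamine (Q) have uncharged amide side chains.
Matching residues: N2, N3, Q5, N12, N18, N22, N26, Q28, N32, Q33.

10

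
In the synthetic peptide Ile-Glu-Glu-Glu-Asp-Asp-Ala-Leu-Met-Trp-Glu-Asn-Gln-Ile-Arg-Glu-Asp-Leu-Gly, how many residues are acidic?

8

The acidic residues are Asp (D) and Glu (E), whose side chains end in a carboxylate group.
Matching residues: Glu2, Glu3, Glu4, Asp5, Asp6, Glu11, Glu16, Asp17.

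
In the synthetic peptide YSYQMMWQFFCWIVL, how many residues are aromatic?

The aromatic amino acids are Phe (F, benzyl), Trp (W, indole), and Tyr (Y, phenol).
Matching residues: Y1, Y3, W7, F9, F10, W12.

6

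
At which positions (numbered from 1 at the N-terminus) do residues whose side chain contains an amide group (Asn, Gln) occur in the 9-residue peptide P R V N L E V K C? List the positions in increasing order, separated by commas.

Matching residues: N4.

4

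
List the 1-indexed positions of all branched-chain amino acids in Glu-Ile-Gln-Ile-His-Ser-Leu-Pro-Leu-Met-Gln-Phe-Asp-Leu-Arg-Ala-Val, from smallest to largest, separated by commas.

The BCAAs are Val, Leu, and Ile — aliphatic side chains with a branch point.
Matching residues: Ile2, Ile4, Leu7, Leu9, Leu14, Val17.

2, 4, 7, 9, 14, 17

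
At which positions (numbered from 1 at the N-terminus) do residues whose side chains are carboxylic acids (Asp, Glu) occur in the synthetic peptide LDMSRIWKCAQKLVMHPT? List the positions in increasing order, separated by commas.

2

Matching residues: D2.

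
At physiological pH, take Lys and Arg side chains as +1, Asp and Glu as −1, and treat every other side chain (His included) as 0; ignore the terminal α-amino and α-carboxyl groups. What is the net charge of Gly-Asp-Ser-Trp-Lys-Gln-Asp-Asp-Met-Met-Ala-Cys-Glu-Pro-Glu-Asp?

-5

Positive (K, R): Lys5 → +1.
Negative (D, E): Asp2, Asp7, Asp8, Glu13, Glu15, Asp16 → −6.
Net charge = (+1) + (−6) = −5.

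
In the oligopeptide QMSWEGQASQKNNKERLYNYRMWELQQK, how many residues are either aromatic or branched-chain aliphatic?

6

Aromatic: F, W, Y. Branched-chain aliphatic: I, L, V.
Aromatic residues here: W4, Y18, Y20, W23 (4).
Branched-chain aliphatic residues here: L17, L25 (2).
The two groups share no amino acid, so total = 4 + 2 = 6.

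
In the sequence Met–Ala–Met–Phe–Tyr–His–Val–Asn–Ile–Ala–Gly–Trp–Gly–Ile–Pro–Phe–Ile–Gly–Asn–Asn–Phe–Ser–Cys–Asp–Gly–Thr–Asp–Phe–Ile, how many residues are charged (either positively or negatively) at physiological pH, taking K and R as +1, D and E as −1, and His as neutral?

2

Charged side chains at pH ~7.4: K, R (positive); D, E (negative).
Matching residues: Asp24, Asp27.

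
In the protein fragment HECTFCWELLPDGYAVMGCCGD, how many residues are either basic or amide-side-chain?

Basic: H, K, R. Amide-side-chain: N, Q.
Basic residues here: H1 (1).
Amide-side-chain residues here: none (0).
The two groups share no amino acid, so total = 1 + 0 = 1.

1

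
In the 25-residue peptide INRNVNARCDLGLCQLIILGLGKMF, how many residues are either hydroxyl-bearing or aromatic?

1

Hydroxyl-bearing: S, T, Y. Aromatic: F, W, Y.
Hydroxyl-bearing residues here: none (0).
Aromatic residues here: F25 (1).
(Y belongs to both groups, but none appear in this sequence.) Total = 0 + 1 = 1.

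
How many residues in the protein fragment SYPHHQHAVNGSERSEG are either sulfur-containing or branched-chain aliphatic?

Sulfur-containing: C, M. Branched-chain aliphatic: I, L, V.
Sulfur-containing residues here: none (0).
Branched-chain aliphatic residues here: V9 (1).
The two groups share no amino acid, so total = 0 + 1 = 1.

1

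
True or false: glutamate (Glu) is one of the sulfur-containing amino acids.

Cysteine (C, thiol) and methionine (M, thioether) are the two sulfur-containing amino acids.
Glutamate is not in this group.

False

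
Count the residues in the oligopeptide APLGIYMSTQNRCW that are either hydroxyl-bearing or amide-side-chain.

5

Hydroxyl-bearing: S, T, Y. Amide-side-chain: N, Q.
Hydroxyl-bearing residues here: Y6, S8, T9 (3).
Amide-side-chain residues here: Q10, N11 (2).
The two groups share no amino acid, so total = 3 + 2 = 5.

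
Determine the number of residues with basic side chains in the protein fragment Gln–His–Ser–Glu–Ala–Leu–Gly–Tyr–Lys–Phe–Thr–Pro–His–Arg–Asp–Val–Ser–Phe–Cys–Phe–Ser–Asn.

The basic amino acids are Lys (K), Arg (R), and His (H).
Matching residues: His2, Lys9, His13, Arg14.

4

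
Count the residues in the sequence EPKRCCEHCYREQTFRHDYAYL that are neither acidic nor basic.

12

Acidic: D, E. Basic: K, R, H. All other residues are neither.
Matching residues: P2, C5, C6, C9, Y10, Q13, T14, F15, Y19, A20, Y21, L22.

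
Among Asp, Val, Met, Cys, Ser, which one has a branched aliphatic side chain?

The BCAAs are Val, Leu, and Ile — aliphatic side chains with a branch point.
Of the listed options, only Val belongs to this group.

Val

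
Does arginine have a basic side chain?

K, R, and H are the three residues with basic side chains (ε-amine, guanidinium, and imidazole respectively).
Arginine is in this group.

Yes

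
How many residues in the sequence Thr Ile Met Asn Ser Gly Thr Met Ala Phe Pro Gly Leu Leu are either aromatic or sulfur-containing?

Aromatic: F, W, Y. Sulfur-containing: C, M.
Aromatic residues here: Phe10 (1).
Sulfur-containing residues here: Met3, Met8 (2).
The two groups share no amino acid, so total = 1 + 2 = 3.

3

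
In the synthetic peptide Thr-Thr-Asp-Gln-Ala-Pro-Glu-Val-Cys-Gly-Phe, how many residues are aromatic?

F, W, and Y each carry an aromatic ring on the side chain.
Matching residues: Phe11.

1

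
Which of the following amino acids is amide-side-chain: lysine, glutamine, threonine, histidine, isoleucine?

Asparagine (N) and glutamine (Q) have uncharged amide side chains.
Of the listed options, only glutamine belongs to this group.

glutamine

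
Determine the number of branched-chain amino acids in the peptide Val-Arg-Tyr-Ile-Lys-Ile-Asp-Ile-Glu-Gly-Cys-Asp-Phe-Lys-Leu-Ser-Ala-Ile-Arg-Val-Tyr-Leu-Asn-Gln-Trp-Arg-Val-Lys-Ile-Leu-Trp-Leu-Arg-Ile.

13

V, L, and I make up the branched-chain aliphatic group.
Matching residues: Val1, Ile4, Ile6, Ile8, Leu15, Ile18, Val20, Leu22, Val27, Ile29, Leu30, Leu32, Ile34.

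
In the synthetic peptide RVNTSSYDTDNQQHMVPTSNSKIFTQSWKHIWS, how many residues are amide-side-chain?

6

Only N (asparagine) and Q (glutamine) carry a side-chain carboxamide.
Matching residues: N3, N11, Q12, Q13, N20, Q26.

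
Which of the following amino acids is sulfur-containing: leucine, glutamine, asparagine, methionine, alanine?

methionine

Only Cys (C) and Met (M) have a sulfur atom in the side chain.
Of the listed options, only methionine belongs to this group.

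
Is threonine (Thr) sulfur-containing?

Cysteine (C, thiol) and methionine (M, thioether) are the two sulfur-containing amino acids.
Threonine is not in this group.

No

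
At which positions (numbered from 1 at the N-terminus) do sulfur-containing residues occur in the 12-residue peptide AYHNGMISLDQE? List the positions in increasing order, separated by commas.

Only Cys (C) and Met (M) have a sulfur atom in the side chain.
Matching residues: M6.

6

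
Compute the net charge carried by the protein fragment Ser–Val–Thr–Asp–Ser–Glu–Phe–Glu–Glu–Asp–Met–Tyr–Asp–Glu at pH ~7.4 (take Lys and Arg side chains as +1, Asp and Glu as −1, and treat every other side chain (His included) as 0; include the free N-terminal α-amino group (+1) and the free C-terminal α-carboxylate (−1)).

-7

Positive (K, R): none → +0.
Negative (D, E): Asp4, Glu6, Glu8, Glu9, Asp10, Asp13, Glu14 → −7.
The N-terminus (+1) and C-terminus (−1) cancel.
Net charge = (+0) + (−7) = −7.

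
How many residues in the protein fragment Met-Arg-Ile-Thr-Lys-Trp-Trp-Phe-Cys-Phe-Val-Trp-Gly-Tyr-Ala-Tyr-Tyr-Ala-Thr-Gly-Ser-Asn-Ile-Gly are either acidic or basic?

2

Acidic: D, E. Basic: H, K, R.
Acidic residues here: none (0).
Basic residues here: Arg2, Lys5 (2).
The two groups share no amino acid, so total = 0 + 2 = 2.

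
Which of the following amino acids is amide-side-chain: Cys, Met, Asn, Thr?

Asn

The amide-side-chain residues are Asn (N) and Gln (Q).
Of the listed options, only Asn belongs to this group.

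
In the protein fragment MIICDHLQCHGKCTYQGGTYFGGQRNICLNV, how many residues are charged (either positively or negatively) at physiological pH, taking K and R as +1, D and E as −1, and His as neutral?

Charged side chains at pH ~7.4: K, R (positive); D, E (negative).
Matching residues: D5, K12, R25.

3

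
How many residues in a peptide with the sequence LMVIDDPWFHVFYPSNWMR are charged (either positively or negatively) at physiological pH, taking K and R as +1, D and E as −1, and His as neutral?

Charged side chains at pH ~7.4: K, R (positive); D, E (negative).
Matching residues: D5, D6, R19.

3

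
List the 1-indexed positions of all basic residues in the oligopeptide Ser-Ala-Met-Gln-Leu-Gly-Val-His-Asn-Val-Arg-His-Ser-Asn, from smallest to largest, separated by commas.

K, R, and H are the three residues with basic side chains (ε-amine, guanidinium, and imidazole respectively).
Matching residues: His8, Arg11, His12.

8, 11, 12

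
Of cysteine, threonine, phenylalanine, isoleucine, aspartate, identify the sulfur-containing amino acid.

Only Cys (C) and Met (M) have a sulfur atom in the side chain.
Of the listed options, only cysteine belongs to this group.

cysteine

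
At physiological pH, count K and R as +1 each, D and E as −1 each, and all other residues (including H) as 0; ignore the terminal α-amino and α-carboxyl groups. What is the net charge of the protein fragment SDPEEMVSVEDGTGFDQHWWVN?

Positive (K, R): none → +0.
Negative (D, E): D2, E4, E5, E10, D11, D16 → −6.
Net charge = (+0) + (−6) = −6.

-6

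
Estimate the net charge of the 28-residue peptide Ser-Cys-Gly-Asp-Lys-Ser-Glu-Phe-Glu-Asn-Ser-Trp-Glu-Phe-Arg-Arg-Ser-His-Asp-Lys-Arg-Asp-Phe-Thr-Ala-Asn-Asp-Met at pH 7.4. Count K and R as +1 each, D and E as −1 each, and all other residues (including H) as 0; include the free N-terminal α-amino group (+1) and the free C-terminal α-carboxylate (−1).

Positive (K, R): Lys5, Arg15, Arg16, Lys20, Arg21 → +5.
Negative (D, E): Asp4, Glu7, Glu9, Glu13, Asp19, Asp22, Asp27 → −7.
The N-terminus (+1) and C-terminus (−1) cancel.
Net charge = (+5) + (−7) = −2.

-2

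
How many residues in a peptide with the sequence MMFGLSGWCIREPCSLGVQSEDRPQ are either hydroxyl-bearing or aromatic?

Hydroxyl-bearing: S, T, Y. Aromatic: F, W, Y.
Hydroxyl-bearing residues here: S6, S15, S20 (3).
Aromatic residues here: F3, W8 (2).
(Y belongs to both groups, but none appear in this sequence.) Total = 3 + 2 = 5.

5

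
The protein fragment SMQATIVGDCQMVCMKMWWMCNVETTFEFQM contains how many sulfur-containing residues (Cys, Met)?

Matching residues: M2, C10, M12, C14, M15, M17, M20, C21, M31.

9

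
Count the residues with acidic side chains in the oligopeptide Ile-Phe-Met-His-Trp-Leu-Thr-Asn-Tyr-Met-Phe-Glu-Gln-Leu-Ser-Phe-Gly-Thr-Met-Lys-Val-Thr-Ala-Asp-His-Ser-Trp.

2

The acidic residues are Asp (D) and Glu (E), whose side chains end in a carboxylate group.
Matching residues: Glu12, Asp24.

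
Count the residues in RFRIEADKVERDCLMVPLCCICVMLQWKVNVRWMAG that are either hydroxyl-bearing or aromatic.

Hydroxyl-bearing: S, T, Y. Aromatic: F, W, Y.
Hydroxyl-bearing residues here: none (0).
Aromatic residues here: F2, W27, W33 (3).
(Y belongs to both groups, but none appear in this sequence.) Total = 0 + 3 = 3.

3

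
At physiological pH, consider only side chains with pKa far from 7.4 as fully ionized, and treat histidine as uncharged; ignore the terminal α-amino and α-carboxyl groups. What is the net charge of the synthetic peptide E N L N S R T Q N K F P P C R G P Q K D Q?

+2

At pH ~7.4 the Lys and Arg side chains are protonated (+1), the Asp and Glu side chains are deprotonated (−1), and with His taken as neutral all other side chains carry no charge.
Positive (K, R): R6, K10, R15, K19 → +4.
Negative (D, E): E1, D20 → −2.
Net charge = (+4) + (−2) = +2.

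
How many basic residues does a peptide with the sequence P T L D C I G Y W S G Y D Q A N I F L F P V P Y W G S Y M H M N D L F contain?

1

Lysine (K), arginine (R), and histidine (H) have basic, nitrogen-containing side chains.
Matching residues: H30.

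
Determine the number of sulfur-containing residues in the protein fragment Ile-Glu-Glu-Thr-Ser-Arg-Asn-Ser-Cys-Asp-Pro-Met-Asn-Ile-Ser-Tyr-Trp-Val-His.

2

The sulfur-bearing residues are cysteine (–SH) and methionine (–S–CH₃).
Matching residues: Cys9, Met12.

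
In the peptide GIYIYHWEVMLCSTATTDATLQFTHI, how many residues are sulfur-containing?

2

Only Cys (C) and Met (M) have a sulfur atom in the side chain.
Matching residues: M10, C12.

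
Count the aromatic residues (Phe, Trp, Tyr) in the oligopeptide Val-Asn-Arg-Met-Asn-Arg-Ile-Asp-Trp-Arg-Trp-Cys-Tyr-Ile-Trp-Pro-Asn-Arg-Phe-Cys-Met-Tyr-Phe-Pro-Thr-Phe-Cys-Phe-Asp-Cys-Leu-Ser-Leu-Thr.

Matching residues: Trp9, Trp11, Tyr13, Trp15, Phe19, Tyr22, Phe23, Phe26, Phe28.

9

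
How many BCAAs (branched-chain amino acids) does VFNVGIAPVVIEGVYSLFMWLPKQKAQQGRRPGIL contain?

11

Valine (V), leucine (L), and isoleucine (I) are the branched-chain amino acids.
Matching residues: V1, V4, I6, V9, V10, I11, V14, L17, L21, I34, L35.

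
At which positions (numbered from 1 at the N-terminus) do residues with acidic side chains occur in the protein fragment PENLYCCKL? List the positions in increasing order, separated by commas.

2

The acidic residues are Asp (D) and Glu (E), whose side chains end in a carboxylate group.
Matching residues: E2.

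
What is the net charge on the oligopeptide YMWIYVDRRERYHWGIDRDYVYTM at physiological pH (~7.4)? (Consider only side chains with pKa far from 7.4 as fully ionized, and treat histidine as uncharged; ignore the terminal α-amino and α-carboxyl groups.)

Near pH 7.4, K and R contribute +1 each, D and E contribute −1 each, and every other side chain (His included, as stated) is uncharged.
Positive (K, R): R8, R9, R11, R18 → +4.
Negative (D, E): D7, E10, D17, D19 → −4.
Net charge = (+4) + (−4) = 0.

0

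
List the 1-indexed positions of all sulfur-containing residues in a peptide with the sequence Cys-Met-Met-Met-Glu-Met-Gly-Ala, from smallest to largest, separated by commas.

Only Cys (C) and Met (M) have a sulfur atom in the side chain.
Matching residues: Cys1, Met2, Met3, Met4, Met6.

1, 2, 3, 4, 6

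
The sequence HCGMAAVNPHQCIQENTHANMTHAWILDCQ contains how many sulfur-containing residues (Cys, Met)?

Matching residues: C2, M4, C12, M21, C29.

5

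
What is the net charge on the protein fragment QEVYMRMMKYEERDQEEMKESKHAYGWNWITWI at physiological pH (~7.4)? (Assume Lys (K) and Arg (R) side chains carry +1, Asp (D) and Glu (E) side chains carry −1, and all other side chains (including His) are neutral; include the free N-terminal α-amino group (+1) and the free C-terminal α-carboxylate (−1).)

-2

Positive (K, R): R6, K9, R13, K19, K22 → +5.
Negative (D, E): E2, E11, E12, D14, E16, E17, E20 → −7.
The N-terminus (+1) and C-terminus (−1) cancel.
Net charge = (+5) + (−7) = −2.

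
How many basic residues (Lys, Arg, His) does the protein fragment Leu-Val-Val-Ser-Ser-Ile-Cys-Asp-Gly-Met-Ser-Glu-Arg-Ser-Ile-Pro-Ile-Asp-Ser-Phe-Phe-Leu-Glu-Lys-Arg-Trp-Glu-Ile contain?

3

Matching residues: Arg13, Lys24, Arg25.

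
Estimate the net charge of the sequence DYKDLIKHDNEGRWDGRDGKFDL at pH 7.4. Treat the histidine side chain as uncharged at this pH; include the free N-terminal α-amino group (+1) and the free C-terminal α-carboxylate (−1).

-2

Near pH 7.4, K and R contribute +1 each, D and E contribute −1 each, and every other side chain (His included, as stated) is uncharged.
Positive (K, R): K3, K7, R13, R17, K20 → +5.
Negative (D, E): D1, D4, D9, E11, D15, D18, D22 → −7.
The N-terminus (+1) and C-terminus (−1) cancel.
Net charge = (+5) + (−7) = −2.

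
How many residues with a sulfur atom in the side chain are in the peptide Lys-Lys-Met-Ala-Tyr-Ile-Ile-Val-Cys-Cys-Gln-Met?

4

Cysteine (C, thiol) and methionine (M, thioether) are the two sulfur-containing amino acids.
Matching residues: Met3, Cys9, Cys10, Met12.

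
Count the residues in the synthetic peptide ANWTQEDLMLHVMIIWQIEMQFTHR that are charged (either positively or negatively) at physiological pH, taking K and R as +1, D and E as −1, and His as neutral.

Charged side chains at pH ~7.4: K, R (positive); D, E (negative).
Matching residues: E6, D7, E19, R25.

4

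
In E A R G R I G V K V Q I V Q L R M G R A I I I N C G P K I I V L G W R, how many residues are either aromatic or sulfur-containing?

Aromatic: F, W, Y. Sulfur-containing: C, M.
Aromatic residues here: W34 (1).
Sulfur-containing residues here: M17, C25 (2).
The two groups share no amino acid, so total = 1 + 2 = 3.

3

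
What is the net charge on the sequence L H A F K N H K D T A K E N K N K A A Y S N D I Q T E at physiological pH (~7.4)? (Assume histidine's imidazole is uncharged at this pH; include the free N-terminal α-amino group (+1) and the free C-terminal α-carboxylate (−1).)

+1

At pH ~7.4 the Lys and Arg side chains are protonated (+1), the Asp and Glu side chains are deprotonated (−1), and with His taken as neutral all other side chains carry no charge.
Positive (K, R): K5, K8, K12, K15, K17 → +5.
Negative (D, E): D9, E13, D23, E27 → −4.
The N-terminus (+1) and C-terminus (−1) cancel.
Net charge = (+5) + (−4) = +1.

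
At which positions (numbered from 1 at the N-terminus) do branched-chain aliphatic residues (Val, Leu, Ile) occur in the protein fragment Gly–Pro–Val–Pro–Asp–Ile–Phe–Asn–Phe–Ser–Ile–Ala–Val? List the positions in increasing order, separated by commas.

3, 6, 11, 13

Matching residues: Val3, Ile6, Ile11, Val13.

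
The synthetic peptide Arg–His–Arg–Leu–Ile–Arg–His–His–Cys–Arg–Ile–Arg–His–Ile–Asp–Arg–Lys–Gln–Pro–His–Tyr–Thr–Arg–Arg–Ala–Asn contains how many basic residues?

Lysine (K), arginine (R), and histidine (H) have basic, nitrogen-containing side chains.
Matching residues: Arg1, His2, Arg3, Arg6, His7, His8, Arg10, Arg12, His13, Arg16, Lys17, His20, Arg23, Arg24.

14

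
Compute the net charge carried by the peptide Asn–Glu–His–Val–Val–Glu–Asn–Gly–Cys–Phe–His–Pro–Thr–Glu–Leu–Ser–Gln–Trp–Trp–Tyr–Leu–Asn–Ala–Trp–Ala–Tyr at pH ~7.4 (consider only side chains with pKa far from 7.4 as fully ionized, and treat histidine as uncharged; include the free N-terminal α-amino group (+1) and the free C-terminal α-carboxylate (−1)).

The side chains ionized at physiological pH are Lys/Arg (+1) and Asp/Glu (−1); with His treated as neutral, nothing else contributes.
Positive (K, R): none → +0.
Negative (D, E): Glu2, Glu6, Glu14 → −3.
The N-terminus (+1) and C-terminus (−1) cancel.
Net charge = (+0) + (−3) = −3.

-3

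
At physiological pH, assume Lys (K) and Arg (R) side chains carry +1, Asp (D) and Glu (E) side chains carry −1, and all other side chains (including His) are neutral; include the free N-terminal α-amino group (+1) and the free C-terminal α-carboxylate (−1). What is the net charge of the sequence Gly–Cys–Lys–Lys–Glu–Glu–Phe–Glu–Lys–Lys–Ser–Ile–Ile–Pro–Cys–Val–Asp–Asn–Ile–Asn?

0

Positive (K, R): Lys3, Lys4, Lys9, Lys10 → +4.
Negative (D, E): Glu5, Glu6, Glu8, Asp17 → −4.
The N-terminus (+1) and C-terminus (−1) cancel.
Net charge = (+4) + (−4) = 0.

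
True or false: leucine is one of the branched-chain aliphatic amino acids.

True

Valine (V), leucine (L), and isoleucine (I) are the branched-chain amino acids.
Leucine is in this group.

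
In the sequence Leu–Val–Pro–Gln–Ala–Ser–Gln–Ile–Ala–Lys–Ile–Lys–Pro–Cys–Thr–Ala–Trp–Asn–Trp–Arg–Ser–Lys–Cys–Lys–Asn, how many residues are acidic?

Aspartate (D) and glutamate (E) have carboxylic-acid side chains and are the acidic amino acids.
None of the 25 residues belong to this group.

0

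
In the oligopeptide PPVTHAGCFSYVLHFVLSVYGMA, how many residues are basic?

Lysine (K), arginine (R), and histidine (H) have basic, nitrogen-containing side chains.
Matching residues: H5, H14.

2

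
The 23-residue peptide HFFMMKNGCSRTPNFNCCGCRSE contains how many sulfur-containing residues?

6

Cysteine (C, thiol) and methionine (M, thioether) are the two sulfur-containing amino acids.
Matching residues: M4, M5, C9, C17, C18, C20.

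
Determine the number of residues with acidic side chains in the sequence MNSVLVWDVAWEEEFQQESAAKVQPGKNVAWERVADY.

Only D (aspartate) and E (glutamate) carry a side-chain carboxylic acid.
Matching residues: D8, E12, E13, E14, E18, E32, D36.

7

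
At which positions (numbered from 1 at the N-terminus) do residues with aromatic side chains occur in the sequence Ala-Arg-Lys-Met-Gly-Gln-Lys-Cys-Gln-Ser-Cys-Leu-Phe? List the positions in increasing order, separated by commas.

13

The aromatic amino acids are Phe (F, benzyl), Trp (W, indole), and Tyr (Y, phenol).
Matching residues: Phe13.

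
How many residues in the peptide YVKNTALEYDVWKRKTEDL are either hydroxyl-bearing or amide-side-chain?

Hydroxyl-bearing: S, T, Y. Amide-side-chain: N, Q.
Hydroxyl-bearing residues here: Y1, T5, Y9, T16 (4).
Amide-side-chain residues here: N4 (1).
The two groups share no amino acid, so total = 4 + 1 = 5.

5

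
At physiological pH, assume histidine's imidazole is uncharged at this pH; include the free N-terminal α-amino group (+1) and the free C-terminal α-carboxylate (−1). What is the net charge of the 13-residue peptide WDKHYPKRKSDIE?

At pH ~7.4 the Lys and Arg side chains are protonated (+1), the Asp and Glu side chains are deprotonated (−1), and with His taken as neutral all other side chains carry no charge.
Positive (K, R): K3, K7, R8, K9 → +4.
Negative (D, E): D2, D11, E13 → −3.
The N-terminus (+1) and C-terminus (−1) cancel.
Net charge = (+4) + (−3) = +1.

+1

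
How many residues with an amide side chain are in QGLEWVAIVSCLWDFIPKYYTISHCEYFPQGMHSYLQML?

3

Only N (asparagine) and Q (glutamine) carry a side-chain carboxamide.
Matching residues: Q1, Q30, Q37.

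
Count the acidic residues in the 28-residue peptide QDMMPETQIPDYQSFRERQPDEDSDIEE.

Aspartate (D) and glutamate (E) have carboxylic-acid side chains and are the acidic amino acids.
Matching residues: D2, E6, D11, E17, D21, E22, D23, D25, E27, E28.

10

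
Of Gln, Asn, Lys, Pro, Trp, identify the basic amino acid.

Lys

K, R, and H are the three residues with basic side chains (ε-amine, guanidinium, and imidazole respectively).
Of the listed options, only Lys belongs to this group.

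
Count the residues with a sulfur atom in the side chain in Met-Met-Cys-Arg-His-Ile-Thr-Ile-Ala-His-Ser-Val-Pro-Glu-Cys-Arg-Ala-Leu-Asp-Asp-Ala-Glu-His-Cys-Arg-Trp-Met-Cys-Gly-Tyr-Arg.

7

Cysteine (C, thiol) and methionine (M, thioether) are the two sulfur-containing amino acids.
Matching residues: Met1, Met2, Cys3, Cys15, Cys24, Met27, Cys28.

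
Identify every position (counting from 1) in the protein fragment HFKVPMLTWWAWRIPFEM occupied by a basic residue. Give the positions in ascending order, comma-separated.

1, 3, 13

Matching residues: H1, K3, R13.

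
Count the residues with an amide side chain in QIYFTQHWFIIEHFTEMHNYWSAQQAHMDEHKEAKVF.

Only N (asparagine) and Q (glutamine) carry a side-chain carboxamide.
Matching residues: Q1, Q6, N19, Q24, Q25.

5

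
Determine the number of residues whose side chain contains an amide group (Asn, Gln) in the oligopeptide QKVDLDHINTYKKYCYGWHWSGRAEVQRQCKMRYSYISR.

Matching residues: Q1, N9, Q27, Q29.

4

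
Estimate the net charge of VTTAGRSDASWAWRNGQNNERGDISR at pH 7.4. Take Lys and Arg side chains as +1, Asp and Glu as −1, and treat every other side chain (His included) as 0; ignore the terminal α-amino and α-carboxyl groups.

Positive (K, R): R6, R14, R21, R26 → +4.
Negative (D, E): D8, E20, D23 → −3.
Net charge = (+4) + (−3) = +1.

+1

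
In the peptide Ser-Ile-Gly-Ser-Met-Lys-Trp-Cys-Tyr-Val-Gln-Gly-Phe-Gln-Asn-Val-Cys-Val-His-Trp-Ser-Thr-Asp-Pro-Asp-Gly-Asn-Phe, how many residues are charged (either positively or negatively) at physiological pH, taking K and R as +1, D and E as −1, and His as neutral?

3

Charged side chains at pH ~7.4: K, R (positive); D, E (negative).
Matching residues: Lys6, Asp23, Asp25.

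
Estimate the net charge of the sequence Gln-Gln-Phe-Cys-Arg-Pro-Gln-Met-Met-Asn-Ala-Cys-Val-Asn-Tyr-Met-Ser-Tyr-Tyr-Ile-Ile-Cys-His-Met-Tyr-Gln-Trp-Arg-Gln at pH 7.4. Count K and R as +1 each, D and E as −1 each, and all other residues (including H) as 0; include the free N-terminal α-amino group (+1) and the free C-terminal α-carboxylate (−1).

Positive (K, R): Arg5, Arg28 → +2.
Negative (D, E): none → −0.
The N-terminus (+1) and C-terminus (−1) cancel.
Net charge = (+2) + (−0) = +2.

+2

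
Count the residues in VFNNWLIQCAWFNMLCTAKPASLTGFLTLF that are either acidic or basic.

Acidic: D, E. Basic: H, K, R.
Acidic residues here: none (0).
Basic residues here: K19 (1).
The two groups share no amino acid, so total = 0 + 1 = 1.

1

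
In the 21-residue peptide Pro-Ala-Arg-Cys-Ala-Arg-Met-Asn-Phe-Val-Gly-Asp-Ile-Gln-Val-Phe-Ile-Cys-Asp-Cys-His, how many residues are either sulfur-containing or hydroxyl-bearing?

Sulfur-containing: C, M. Hydroxyl-bearing: S, T, Y.
Sulfur-containing residues here: Cys4, Met7, Cys18, Cys20 (4).
Hydroxyl-bearing residues here: none (0).
The two groups share no amino acid, so total = 4 + 0 = 4.

4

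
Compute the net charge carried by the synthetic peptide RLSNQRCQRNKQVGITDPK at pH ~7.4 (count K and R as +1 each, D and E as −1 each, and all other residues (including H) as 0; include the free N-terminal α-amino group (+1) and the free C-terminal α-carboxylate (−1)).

+4

Positive (K, R): R1, R6, R9, K11, K19 → +5.
Negative (D, E): D17 → −1.
The N-terminus (+1) and C-terminus (−1) cancel.
Net charge = (+5) + (−1) = +4.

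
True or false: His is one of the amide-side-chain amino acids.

False

The amide-side-chain residues are Asn (N) and Gln (Q).
Histidine is not in this group.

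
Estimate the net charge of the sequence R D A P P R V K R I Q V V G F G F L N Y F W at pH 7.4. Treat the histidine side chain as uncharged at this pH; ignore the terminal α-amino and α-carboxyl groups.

+3

Near pH 7.4, K and R contribute +1 each, D and E contribute −1 each, and every other side chain (His included, as stated) is uncharged.
Positive (K, R): R1, R6, K8, R9 → +4.
Negative (D, E): D2 → −1.
Net charge = (+4) + (−1) = +3.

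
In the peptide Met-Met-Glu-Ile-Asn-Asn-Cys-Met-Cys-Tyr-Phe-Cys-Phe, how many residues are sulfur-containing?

Cysteine (C, thiol) and methionine (M, thioether) are the two sulfur-containing amino acids.
Matching residues: Met1, Met2, Cys7, Met8, Cys9, Cys12.

6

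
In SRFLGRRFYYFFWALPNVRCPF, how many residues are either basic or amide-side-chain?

5

Basic: H, K, R. Amide-side-chain: N, Q.
Basic residues here: R2, R6, R7, R19 (4).
Amide-side-chain residues here: N17 (1).
The two groups share no amino acid, so total = 4 + 1 = 5.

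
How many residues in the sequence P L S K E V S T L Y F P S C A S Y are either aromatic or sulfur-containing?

4

Aromatic: F, W, Y. Sulfur-containing: C, M.
Aromatic residues here: Y10, F11, Y17 (3).
Sulfur-containing residues here: C14 (1).
The two groups share no amino acid, so total = 3 + 1 = 4.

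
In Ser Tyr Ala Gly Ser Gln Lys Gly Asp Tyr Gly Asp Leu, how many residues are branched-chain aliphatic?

The BCAAs are Val, Leu, and Ile — aliphatic side chains with a branch point.
Matching residues: Leu13.

1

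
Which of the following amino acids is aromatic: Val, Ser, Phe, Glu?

Phe

Phenylalanine (F), tryptophan (W), and tyrosine (Y) have aromatic ring side chains.
Of the listed options, only Phe belongs to this group.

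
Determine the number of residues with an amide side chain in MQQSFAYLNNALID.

Asparagine (N) and glutamine (Q) have uncharged amide side chains.
Matching residues: Q2, Q3, N9, N10.

4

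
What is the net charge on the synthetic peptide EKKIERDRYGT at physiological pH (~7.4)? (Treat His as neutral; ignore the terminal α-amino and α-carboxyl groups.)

+1

At pH ~7.4 the Lys and Arg side chains are protonated (+1), the Asp and Glu side chains are deprotonated (−1), and with His taken as neutral all other side chains carry no charge.
Positive (K, R): K2, K3, R6, R8 → +4.
Negative (D, E): E1, E5, D7 → −3.
Net charge = (+4) + (−3) = +1.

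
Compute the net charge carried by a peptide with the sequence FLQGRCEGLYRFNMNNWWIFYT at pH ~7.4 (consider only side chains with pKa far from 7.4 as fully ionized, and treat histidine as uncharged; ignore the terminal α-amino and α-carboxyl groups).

+1

The side chains ionized at physiological pH are Lys/Arg (+1) and Asp/Glu (−1); with His treated as neutral, nothing else contributes.
Positive (K, R): R5, R11 → +2.
Negative (D, E): E7 → −1.
Net charge = (+2) + (−1) = +1.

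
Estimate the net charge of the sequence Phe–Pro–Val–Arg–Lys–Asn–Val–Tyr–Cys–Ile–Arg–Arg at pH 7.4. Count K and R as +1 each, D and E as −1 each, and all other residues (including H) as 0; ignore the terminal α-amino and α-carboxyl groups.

+4

Positive (K, R): Arg4, Lys5, Arg11, Arg12 → +4.
Negative (D, E): none → −0.
Net charge = (+4) + (−0) = +4.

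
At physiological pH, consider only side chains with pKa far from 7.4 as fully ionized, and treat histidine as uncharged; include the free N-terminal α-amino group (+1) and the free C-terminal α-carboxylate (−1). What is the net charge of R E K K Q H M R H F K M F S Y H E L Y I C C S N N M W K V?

+4

At pH ~7.4 the Lys and Arg side chains are protonated (+1), the Asp and Glu side chains are deprotonated (−1), and with His taken as neutral all other side chains carry no charge.
Positive (K, R): R1, K3, K4, R8, K11, K28 → +6.
Negative (D, E): E2, E17 → −2.
The N-terminus (+1) and C-terminus (−1) cancel.
Net charge = (+6) + (−2) = +4.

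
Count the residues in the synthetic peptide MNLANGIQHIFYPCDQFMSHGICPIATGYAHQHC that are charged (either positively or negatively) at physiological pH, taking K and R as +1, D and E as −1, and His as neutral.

1

Charged side chains at pH ~7.4: K, R (positive); D, E (negative).
Matching residues: D15.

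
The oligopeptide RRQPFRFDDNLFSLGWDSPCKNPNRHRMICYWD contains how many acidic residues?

The acidic residues are Asp (D) and Glu (E), whose side chains end in a carboxylate group.
Matching residues: D8, D9, D17, D33.

4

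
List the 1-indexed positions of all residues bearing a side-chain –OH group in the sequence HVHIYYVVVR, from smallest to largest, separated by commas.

5, 6

The –OH-bearing residues are Ser, Thr (aliphatic alcohols), and Tyr (phenol).
Matching residues: Y5, Y6.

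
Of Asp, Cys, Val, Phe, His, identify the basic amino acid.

Lysine (K), arginine (R), and histidine (H) have basic, nitrogen-containing side chains.
Of the listed options, only His belongs to this group.

His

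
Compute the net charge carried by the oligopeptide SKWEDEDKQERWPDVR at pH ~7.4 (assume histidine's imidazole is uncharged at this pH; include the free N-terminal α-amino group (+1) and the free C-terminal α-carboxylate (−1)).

The side chains ionized at physiological pH are Lys/Arg (+1) and Asp/Glu (−1); with His treated as neutral, nothing else contributes.
Positive (K, R): K2, K8, R11, R16 → +4.
Negative (D, E): E4, D5, E6, D7, E10, D14 → −6.
The N-terminus (+1) and C-terminus (−1) cancel.
Net charge = (+4) + (−6) = −2.

-2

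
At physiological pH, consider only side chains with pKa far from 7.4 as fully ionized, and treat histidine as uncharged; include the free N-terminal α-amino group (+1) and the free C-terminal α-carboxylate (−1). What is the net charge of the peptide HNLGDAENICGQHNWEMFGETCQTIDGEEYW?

The side chains ionized at physiological pH are Lys/Arg (+1) and Asp/Glu (−1); with His treated as neutral, nothing else contributes.
Positive (K, R): none → +0.
Negative (D, E): D5, E7, E16, E20, D26, E28, E29 → −7.
The N-terminus (+1) and C-terminus (−1) cancel.
Net charge = (+0) + (−7) = −7.

-7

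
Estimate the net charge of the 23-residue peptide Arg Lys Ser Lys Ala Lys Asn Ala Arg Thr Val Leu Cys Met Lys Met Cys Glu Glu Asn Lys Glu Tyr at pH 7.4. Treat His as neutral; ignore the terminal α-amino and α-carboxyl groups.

+4

Near pH 7.4, K and R contribute +1 each, D and E contribute −1 each, and every other side chain (His included, as stated) is uncharged.
Positive (K, R): Arg1, Lys2, Lys4, Lys6, Arg9, Lys15, Lys21 → +7.
Negative (D, E): Glu18, Glu19, Glu22 → −3.
Net charge = (+7) + (−3) = +4.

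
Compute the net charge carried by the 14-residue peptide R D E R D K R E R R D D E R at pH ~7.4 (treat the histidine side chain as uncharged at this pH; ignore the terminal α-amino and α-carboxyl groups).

At pH ~7.4 the Lys and Arg side chains are protonated (+1), the Asp and Glu side chains are deprotonated (−1), and with His taken as neutral all other side chains carry no charge.
Positive (K, R): R1, R4, K6, R7, R9, R10, R14 → +7.
Negative (D, E): D2, E3, D5, E8, D11, D12, E13 → −7.
Net charge = (+7) + (−7) = 0.

0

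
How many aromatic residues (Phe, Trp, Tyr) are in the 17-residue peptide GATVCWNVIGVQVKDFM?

Matching residues: W6, F16.

2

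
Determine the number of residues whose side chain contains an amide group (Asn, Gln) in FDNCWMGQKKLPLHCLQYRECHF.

Matching residues: N3, Q8, Q17.

3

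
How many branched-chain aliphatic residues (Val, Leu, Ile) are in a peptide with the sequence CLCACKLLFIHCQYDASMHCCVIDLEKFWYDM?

7

Matching residues: L2, L7, L8, I10, V22, I23, L25.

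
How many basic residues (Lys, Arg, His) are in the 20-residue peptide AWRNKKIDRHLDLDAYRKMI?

7

Matching residues: R3, K5, K6, R9, H10, R17, K18.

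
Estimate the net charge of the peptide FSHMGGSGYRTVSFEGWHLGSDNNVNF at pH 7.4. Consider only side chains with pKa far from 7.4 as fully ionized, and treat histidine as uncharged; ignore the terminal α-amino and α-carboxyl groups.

At pH ~7.4 the Lys and Arg side chains are protonated (+1), the Asp and Glu side chains are deprotonated (−1), and with His taken as neutral all other side chains carry no charge.
Positive (K, R): R10 → +1.
Negative (D, E): E15, D22 → −2.
Net charge = (+1) + (−2) = −1.

-1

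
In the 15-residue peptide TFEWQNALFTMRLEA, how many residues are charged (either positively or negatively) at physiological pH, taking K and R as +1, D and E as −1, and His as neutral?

Charged side chains at pH ~7.4: K, R (positive); D, E (negative).
Matching residues: E3, R12, E14.

3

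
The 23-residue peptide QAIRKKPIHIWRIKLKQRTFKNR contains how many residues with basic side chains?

The basic amino acids are Lys (K), Arg (R), and His (H).
Matching residues: R4, K5, K6, H9, R12, K14, K16, R18, K21, R23.

10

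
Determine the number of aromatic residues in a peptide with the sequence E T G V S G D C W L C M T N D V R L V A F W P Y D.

4

Phenylalanine (F), tryptophan (W), and tyrosine (Y) have aromatic ring side chains.
Matching residues: W9, F21, W22, Y24.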